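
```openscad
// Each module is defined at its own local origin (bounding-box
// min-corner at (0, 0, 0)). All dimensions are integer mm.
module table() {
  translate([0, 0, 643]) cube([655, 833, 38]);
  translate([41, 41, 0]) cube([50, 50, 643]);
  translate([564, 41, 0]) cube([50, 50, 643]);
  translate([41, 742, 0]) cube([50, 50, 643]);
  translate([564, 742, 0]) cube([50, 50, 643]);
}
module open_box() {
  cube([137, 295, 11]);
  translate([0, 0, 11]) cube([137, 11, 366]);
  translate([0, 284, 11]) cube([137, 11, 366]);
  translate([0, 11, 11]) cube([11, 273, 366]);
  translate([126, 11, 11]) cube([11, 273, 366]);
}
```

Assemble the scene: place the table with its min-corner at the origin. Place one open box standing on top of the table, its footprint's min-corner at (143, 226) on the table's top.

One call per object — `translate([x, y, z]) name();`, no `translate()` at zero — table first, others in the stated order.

table();
translate([143, 226, 681]) open_box();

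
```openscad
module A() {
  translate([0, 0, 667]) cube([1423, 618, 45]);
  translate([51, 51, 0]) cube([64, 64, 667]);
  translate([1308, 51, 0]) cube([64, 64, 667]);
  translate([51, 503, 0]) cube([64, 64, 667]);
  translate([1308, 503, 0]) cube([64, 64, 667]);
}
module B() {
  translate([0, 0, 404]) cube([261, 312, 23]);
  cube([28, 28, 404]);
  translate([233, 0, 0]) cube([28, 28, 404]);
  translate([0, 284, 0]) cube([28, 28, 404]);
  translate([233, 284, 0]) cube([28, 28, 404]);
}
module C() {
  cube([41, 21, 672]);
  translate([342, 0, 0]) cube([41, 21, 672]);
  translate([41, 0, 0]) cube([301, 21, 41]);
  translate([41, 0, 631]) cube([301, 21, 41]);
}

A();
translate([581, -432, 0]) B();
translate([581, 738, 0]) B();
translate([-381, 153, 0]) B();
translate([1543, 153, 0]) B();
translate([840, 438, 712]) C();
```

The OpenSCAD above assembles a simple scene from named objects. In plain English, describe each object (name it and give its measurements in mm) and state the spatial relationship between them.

A is a table with a 1423×618 mm rectangular top, 45 mm thick, top surface at z = 712 mm, supported by four 64×64 mm square legs, each inset 51 mm from the nearest pair of top edges, running from the floor.

B is a four-legged stool. The seat is a 261×312×23 mm slab whose top surface is at z = 427 mm; four square legs, each 28×28 mm in cross-section, run from the floor (z = 0) to the underside of the seat, each flush with a corner of the seat.

C is a picture frame with a 301×590 mm rectangular opening (x by z) and a uniform 41 mm border on every side. Frame depth is 21 mm along y. It is built from two vertical stiles running the full outside height and two horizontal rails spanning the gap between the stiles.

Four stools sit around the table at the −y, +y, −x, +x sides. The picture frame is on top of the table.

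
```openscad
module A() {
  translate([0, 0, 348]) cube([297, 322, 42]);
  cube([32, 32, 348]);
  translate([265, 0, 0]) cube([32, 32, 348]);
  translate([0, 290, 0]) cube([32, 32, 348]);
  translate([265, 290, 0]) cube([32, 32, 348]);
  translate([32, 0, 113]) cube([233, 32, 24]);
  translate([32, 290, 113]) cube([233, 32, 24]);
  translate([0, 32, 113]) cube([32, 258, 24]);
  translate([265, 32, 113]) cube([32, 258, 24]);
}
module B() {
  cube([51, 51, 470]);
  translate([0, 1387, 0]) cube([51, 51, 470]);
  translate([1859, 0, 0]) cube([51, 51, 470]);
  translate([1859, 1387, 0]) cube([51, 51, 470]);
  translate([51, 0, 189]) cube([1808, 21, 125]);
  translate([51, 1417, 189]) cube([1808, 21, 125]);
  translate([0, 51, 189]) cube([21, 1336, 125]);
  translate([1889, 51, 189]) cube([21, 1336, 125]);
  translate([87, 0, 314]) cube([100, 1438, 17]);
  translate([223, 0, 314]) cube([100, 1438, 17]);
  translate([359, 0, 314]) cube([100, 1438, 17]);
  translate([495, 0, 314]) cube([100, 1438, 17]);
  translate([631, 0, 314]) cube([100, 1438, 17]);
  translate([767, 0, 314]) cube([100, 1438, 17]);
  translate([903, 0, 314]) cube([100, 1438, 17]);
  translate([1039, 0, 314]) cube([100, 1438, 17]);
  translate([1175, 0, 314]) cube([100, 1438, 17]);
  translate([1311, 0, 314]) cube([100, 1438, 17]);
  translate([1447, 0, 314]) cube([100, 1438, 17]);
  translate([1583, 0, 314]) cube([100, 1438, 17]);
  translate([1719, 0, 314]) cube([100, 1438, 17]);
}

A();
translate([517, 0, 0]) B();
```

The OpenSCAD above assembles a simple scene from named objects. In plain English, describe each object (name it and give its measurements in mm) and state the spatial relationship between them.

A is a four-legged stool. The seat is a 297×322×42 mm slab whose top surface is at z = 390 mm; four square legs, each 32×32 mm in cross-section, run from the floor (z = 0) to the underside of the seat, each flush with a corner of the seat. Four stretchers, 32 mm wide and 24 mm tall, connect adjacent legs with their undersides at z = 113 mm, each running between the inner faces of the legs it joins and aligned with the legs' outer faces on the other axis.

B is a bed frame 1910 mm long (x) by 1438 mm wide (y). Four 51×51 mm corner posts, 470 mm tall, at the corners of the footprint. Four rails of 21 mm thickness and 125 mm height run between adjacent posts with their undersides at z = 189 mm, their outer faces flush with the outside of the frame (the two x-running rails run between the posts' inner faces; the two y-running rails run between the posts' inner faces). 13 slats, each 100 mm wide (x) and 17 mm thick, lie across the top of the two x-running rails, running the full 1438 mm width of the frame in y; the slats are evenly spaced along x between the inner faces of the end posts with equal gaps (rounded down to the nearest mm) at the −x end and between each pair — any rounding remainder accumulates at the +x end.

The bed frame is on the floor beside the stool on its +x side.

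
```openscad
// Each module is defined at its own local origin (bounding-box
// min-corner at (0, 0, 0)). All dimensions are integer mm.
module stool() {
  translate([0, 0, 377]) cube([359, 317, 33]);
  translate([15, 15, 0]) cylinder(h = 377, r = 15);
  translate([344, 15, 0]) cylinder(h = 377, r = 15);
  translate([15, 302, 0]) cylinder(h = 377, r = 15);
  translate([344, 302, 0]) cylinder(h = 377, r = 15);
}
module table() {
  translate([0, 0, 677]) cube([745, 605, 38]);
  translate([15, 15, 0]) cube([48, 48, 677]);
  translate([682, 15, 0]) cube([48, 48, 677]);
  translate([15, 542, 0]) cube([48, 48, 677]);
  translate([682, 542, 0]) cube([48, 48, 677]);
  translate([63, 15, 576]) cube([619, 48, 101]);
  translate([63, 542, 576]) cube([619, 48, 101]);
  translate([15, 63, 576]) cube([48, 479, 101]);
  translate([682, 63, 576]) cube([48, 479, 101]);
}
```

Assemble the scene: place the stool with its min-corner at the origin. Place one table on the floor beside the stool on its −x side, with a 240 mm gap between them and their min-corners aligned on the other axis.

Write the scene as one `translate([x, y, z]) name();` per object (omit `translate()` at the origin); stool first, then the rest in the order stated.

stool();
translate([-985, 0, 0]) table();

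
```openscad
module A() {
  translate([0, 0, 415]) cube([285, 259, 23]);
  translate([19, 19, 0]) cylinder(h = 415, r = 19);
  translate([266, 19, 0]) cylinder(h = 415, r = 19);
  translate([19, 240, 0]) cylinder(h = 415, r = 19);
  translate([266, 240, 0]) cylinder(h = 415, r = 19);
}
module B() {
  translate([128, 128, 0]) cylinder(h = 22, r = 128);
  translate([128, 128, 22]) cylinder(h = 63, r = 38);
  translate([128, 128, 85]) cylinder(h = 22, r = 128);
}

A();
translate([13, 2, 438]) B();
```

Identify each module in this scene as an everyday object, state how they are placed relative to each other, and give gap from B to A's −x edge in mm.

The spool's min-x is at 13; the stool's min-x is 0; gap = 13 mm.

A is a stool. B is a spool. The spool is on top of the stool. The gap from the spool to the stool's −x edge is 13 mm.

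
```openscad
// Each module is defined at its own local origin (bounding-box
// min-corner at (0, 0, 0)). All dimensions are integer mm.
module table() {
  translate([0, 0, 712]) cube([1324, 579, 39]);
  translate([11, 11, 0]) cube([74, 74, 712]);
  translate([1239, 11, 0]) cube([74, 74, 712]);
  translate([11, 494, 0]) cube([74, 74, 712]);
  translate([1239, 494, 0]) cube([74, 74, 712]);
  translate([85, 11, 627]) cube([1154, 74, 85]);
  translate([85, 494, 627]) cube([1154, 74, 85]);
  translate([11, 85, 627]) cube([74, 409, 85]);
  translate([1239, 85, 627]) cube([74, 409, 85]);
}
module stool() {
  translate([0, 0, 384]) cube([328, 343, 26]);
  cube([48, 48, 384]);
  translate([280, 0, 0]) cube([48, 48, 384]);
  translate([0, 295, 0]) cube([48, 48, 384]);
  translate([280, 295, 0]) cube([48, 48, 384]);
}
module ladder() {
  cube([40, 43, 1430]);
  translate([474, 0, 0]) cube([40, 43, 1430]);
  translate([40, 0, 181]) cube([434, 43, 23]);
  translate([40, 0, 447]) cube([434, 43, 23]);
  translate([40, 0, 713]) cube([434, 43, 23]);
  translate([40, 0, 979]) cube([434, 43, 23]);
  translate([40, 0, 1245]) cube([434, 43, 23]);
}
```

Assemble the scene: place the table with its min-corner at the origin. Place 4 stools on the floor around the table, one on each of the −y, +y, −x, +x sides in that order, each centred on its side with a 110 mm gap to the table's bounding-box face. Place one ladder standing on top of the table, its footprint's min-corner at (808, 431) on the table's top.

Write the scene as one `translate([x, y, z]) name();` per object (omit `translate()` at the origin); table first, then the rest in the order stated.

table();
translate([498, -453, 0]) stool();
translate([498, 689, 0]) stool();
translate([-438, 118, 0]) stool();
translate([1434, 118, 0]) stool();
translate([808, 431, 751]) ladder();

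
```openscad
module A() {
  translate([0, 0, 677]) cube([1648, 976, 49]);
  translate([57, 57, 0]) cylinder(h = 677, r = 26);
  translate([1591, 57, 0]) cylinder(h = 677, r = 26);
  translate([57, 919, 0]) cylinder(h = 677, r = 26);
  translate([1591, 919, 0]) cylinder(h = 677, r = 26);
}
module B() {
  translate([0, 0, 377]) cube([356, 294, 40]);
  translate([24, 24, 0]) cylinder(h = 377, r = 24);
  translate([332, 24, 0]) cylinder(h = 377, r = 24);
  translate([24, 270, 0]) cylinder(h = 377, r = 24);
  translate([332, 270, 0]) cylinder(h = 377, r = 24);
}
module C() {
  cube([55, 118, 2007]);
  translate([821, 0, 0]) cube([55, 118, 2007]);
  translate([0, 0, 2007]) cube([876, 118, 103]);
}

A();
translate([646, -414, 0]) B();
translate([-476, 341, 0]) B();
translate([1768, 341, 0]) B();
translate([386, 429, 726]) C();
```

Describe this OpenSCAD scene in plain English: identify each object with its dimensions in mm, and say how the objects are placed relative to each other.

A is a rectangular dining table. The top is 1648×976×49 mm with its upper surface at z = 726 mm. It stands on four round legs of 52 mm diameter, each leg's bounding box inset 31 mm from the nearest pair of top edges, running from the floor to the underside of the top.

B is a four-legged stool. The seat is 356×294 mm, 40 mm thick, top at z = 417 mm. It stands on four round legs, each 48 mm in diameter, from z = 0 to the seat underside, each leg's axis is inset half a diameter from the nearest pair of seat edges (so the leg's bounding box is flush with the corner).

C is a door frame. The clear opening is 766 mm wide and 2007 mm high. Two 55 mm wide jambs, 118 mm deep, stand either side of the opening from the floor to the top of the opening. A 103 mm thick head sits across the top of both jambs, spanning the full outside width of the frame.

Three stools sit around the table at the −y, −x, +x sides. The door frame is on top of the table, centred.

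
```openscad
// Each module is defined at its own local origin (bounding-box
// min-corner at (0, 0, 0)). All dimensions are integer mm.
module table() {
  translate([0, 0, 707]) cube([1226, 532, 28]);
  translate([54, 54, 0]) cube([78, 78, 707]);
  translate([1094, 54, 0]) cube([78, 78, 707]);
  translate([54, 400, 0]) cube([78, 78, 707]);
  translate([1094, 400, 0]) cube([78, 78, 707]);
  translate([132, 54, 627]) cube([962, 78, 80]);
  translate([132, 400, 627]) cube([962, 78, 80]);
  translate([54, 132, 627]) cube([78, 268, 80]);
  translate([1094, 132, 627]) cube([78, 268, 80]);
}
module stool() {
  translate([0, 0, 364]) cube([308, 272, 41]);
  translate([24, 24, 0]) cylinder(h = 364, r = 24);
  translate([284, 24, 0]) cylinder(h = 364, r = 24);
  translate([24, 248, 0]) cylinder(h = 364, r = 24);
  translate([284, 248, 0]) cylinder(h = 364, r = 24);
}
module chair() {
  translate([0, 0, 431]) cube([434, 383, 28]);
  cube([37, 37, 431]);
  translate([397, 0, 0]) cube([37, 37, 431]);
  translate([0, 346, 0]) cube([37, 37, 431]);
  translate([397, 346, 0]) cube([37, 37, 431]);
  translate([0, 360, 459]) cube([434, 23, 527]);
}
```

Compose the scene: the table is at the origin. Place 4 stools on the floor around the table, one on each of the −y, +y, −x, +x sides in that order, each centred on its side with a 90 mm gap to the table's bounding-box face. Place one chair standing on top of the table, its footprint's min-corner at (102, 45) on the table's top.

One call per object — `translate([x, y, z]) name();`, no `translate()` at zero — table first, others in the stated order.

table();
translate([459, -362, 0]) stool();
translate([459, 622, 0]) stool();
translate([-398, 130, 0]) stool();
translate([1316, 130, 0]) stool();
translate([102, 45, 735]) chair();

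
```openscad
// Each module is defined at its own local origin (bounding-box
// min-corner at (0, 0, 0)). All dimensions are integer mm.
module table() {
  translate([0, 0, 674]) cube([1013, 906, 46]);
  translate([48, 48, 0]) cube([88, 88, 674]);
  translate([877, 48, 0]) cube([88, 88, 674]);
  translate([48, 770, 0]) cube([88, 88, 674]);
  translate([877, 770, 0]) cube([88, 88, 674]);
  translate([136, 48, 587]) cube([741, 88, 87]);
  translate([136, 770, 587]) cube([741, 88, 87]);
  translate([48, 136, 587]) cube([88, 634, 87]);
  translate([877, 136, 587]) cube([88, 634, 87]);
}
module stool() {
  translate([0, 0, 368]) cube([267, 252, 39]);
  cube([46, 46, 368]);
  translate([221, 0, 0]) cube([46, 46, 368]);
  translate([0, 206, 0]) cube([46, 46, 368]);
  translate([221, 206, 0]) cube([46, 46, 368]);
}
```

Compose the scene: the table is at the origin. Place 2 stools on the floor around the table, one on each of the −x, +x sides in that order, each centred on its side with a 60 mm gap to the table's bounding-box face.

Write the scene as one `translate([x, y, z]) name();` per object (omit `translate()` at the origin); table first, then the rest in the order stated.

table();
translate([-327, 327, 0]) stool();
translate([1073, 327, 0]) stool();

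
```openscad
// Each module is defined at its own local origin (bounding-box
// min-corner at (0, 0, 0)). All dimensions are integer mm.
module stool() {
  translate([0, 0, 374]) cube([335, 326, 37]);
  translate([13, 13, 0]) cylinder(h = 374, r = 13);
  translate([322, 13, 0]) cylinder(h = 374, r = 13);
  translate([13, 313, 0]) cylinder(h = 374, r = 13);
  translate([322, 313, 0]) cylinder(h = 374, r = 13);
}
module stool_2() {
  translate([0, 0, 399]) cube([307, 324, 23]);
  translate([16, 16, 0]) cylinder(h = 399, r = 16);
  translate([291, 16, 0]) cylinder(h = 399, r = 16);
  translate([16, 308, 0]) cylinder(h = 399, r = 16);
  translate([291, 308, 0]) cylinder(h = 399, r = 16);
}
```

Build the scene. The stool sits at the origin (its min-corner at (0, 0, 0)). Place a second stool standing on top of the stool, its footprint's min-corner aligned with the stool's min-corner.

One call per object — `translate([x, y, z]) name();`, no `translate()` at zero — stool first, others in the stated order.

stool();
translate([0, 0, 411]) stool_2();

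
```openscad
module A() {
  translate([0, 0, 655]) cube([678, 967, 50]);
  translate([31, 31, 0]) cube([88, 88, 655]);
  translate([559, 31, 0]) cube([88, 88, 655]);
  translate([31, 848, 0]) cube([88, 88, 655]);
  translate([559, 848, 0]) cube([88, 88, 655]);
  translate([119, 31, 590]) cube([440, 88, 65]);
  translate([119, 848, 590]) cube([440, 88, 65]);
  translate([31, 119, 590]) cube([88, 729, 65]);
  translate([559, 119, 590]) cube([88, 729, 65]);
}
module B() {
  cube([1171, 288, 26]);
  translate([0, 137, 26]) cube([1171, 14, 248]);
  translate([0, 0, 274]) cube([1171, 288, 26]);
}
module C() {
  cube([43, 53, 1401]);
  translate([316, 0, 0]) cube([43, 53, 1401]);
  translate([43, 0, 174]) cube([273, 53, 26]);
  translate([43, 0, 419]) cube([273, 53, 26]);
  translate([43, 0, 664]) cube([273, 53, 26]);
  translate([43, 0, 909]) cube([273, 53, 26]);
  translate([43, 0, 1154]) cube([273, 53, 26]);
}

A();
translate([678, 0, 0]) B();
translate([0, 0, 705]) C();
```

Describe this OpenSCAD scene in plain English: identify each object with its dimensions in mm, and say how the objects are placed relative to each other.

A is a table: top 678 mm (x) × 967 mm (y), 50 mm thick, upper face at z = 705 mm, on four 88×88 mm square legs, each inset 31 mm from the nearest pair of top edges, running from z = 0 to the bottom of the top. Four apron rails, 88 mm thick and 65 mm tall, run between adjacent legs with their top edges flush with the underside of the top and their outer faces flush with the legs' outer faces.

B is an I-beam lying along x, 1171 mm long. Overall section height 300 mm. Two flanges 288 mm wide (y) and 26 mm thick, one on the floor and one at the top; a web 14 mm thick runs between them, centred on the flange width.

C is a straight ladder. Two 43×53 mm vertical rails, 1401 mm tall, stand 359 mm apart (outside-to-outside) with their front faces coplanar on the −y side. 5 rungs, each 53 mm deep and 26 mm tall, span between the inner faces of the rails, front faces flush with the rails. The lowest rung's underside is at z = 174 mm and rungs are spaced 245 mm apart (underside to underside).

The I-beam is against the table's +x side, with their −y faces flush. The ladder is on top of the table.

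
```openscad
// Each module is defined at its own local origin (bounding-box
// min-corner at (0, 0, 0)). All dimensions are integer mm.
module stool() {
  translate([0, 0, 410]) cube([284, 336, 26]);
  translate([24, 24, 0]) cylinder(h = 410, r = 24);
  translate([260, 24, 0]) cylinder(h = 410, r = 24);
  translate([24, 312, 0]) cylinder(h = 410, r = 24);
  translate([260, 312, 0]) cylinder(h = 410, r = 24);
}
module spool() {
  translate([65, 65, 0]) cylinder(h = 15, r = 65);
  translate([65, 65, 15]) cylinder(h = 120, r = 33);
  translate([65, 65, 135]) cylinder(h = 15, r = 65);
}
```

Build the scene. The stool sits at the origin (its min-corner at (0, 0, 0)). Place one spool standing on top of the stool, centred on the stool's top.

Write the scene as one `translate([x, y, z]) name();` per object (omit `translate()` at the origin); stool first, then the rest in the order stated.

stool();
translate([77, 103, 436]) spool();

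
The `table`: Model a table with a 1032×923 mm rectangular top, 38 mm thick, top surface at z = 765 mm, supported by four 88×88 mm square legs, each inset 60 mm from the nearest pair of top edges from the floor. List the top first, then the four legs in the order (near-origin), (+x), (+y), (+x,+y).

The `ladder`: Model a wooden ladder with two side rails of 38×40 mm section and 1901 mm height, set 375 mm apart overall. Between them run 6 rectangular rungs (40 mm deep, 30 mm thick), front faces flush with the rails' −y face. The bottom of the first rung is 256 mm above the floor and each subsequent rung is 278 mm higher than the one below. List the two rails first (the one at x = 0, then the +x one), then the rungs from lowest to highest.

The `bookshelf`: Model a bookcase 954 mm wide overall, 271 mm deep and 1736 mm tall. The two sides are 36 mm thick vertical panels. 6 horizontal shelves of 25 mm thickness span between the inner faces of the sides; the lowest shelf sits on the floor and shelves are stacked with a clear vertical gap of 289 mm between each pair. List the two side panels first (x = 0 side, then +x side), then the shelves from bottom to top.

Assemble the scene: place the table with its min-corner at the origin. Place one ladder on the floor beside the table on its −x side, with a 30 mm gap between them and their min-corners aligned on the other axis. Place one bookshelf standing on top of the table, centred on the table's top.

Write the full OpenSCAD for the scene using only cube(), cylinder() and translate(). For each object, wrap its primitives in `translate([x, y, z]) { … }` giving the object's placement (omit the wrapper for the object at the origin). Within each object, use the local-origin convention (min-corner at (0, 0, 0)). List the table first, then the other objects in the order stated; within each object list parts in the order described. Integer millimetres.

translate([0, 0, 727]) cube([1032, 923, 38]);
translate([60, 60, 0]) cube([88, 88, 727]);
translate([884, 60, 0]) cube([88, 88, 727]);
translate([60, 775, 0]) cube([88, 88, 727]);
translate([884, 775, 0]) cube([88, 88, 727]);
translate([-405, 0, 0]) {
  cube([38, 40, 1901]);
  translate([337, 0, 0]) cube([38, 40, 1901]);
  translate([38, 0, 256]) cube([299, 40, 30]);
  translate([38, 0, 534]) cube([299, 40, 30]);
  translate([38, 0, 812]) cube([299, 40, 30]);
  translate([38, 0, 1090]) cube([299, 40, 30]);
  translate([38, 0, 1368]) cube([299, 40, 30]);
  translate([38, 0, 1646]) cube([299, 40, 30]);
}
translate([39, 326, 765]) {
  cube([36, 271, 1736]);
  translate([918, 0, 0]) cube([36, 271, 1736]);
  translate([36, 0, 0]) cube([882, 271, 25]);
  translate([36, 0, 314]) cube([882, 271, 25]);
  translate([36, 0, 628]) cube([882, 271, 25]);
  translate([36, 0, 942]) cube([882, 271, 25]);
  translate([36, 0, 1256]) cube([882, 271, 25]);
  translate([36, 0, 1570]) cube([882, 271, 25]);
}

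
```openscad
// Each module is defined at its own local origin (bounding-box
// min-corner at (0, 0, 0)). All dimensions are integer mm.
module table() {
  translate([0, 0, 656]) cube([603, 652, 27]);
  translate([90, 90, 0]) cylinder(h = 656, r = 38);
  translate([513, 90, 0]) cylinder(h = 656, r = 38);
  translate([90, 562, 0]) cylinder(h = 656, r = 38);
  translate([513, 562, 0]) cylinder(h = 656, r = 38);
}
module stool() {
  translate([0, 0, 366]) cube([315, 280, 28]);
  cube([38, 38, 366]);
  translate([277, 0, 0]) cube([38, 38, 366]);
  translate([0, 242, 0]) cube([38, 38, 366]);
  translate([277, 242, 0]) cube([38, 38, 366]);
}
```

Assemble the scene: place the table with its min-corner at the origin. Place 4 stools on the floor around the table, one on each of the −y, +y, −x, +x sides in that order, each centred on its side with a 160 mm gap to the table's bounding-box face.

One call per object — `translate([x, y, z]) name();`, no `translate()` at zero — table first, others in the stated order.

table();
translate([144, -440, 0]) stool();
translate([144, 812, 0]) stool();
translate([-475, 186, 0]) stool();
translate([763, 186, 0]) stool();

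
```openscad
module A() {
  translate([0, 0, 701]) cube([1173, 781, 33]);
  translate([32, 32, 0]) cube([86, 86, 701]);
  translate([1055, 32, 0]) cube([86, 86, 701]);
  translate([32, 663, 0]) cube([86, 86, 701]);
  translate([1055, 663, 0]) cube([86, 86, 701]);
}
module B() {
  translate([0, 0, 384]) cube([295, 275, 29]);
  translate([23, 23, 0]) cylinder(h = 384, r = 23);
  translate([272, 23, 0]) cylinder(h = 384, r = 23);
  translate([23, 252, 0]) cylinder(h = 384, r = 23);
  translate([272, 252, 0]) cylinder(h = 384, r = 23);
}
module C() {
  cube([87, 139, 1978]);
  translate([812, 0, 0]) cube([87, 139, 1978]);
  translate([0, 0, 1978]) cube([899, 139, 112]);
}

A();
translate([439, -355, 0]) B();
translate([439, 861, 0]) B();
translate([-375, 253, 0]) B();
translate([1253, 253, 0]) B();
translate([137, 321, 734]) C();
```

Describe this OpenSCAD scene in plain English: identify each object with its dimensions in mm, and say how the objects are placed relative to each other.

A is a table: top 1173 mm (x) × 781 mm (y), 33 mm thick, upper face at z = 734 mm, on four 86×86 mm square legs, each inset 32 mm from the nearest pair of top edges, running from z = 0 to the bottom of the top.

B is a four-legged stool. The seat is a 295×275×29 mm slab whose top surface is at z = 413 mm; four round legs, each 46 mm in diameter, run from the floor (z = 0) to the underside of the seat, each leg's axis is inset half a diameter from the nearest pair of seat edges (so the leg's bounding box is flush with the corner).

C is a rectangular door frame: two vertical jambs of 87×139 mm section, 1978 mm tall, with a clear opening 725 mm wide between their inner faces. A header 112 mm tall and 139 mm deep lies on top of the jambs and spans the full outside width.

Four stools sit around the table at the −y, +y, −x, +x sides. The door frame is on top of the table, centred.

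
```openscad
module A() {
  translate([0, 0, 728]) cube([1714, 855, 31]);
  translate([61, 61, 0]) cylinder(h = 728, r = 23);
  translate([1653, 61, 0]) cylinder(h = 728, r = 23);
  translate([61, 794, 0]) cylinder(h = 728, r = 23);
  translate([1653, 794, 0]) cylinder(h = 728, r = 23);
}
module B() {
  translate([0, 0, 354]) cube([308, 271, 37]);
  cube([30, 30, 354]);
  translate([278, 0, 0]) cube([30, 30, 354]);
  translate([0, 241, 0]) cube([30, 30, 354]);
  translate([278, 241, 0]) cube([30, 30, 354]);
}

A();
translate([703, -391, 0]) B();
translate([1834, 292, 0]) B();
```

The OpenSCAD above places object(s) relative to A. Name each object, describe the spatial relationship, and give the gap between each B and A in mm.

Each stool's nearest face is 120 mm from the table's bounding box.

A is a table. B is a stool. Two stools sit around the table at the −y, +x sides. The gap between each stool and the table is 120 mm.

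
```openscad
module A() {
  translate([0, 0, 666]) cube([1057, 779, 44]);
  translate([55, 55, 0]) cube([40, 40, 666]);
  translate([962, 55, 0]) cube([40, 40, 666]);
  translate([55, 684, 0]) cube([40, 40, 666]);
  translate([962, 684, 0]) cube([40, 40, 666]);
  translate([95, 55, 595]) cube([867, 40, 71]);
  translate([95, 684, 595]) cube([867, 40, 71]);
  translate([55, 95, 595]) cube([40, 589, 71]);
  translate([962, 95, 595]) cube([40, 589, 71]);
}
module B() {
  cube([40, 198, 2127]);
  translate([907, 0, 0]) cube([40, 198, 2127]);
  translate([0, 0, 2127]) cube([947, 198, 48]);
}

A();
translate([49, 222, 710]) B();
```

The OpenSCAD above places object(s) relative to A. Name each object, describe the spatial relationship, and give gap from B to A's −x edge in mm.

The door frame's min-x is at 49; the table's min-x is 0; gap = 49 mm.

A is a table. B is a door frame. The door frame is on top of the table. The gap from the door frame to the table's −x edge is 49 mm.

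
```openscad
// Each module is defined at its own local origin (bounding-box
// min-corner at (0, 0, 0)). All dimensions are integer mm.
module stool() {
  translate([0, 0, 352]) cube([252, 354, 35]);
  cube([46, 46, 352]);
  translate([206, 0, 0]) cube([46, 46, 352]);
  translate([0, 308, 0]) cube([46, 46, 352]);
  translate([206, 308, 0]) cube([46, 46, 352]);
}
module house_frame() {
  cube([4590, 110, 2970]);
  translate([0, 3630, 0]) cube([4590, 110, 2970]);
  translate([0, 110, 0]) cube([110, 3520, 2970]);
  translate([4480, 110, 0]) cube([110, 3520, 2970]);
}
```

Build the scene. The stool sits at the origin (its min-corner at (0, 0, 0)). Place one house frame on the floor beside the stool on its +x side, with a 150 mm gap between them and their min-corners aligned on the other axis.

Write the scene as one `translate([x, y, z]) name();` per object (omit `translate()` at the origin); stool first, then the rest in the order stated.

stool();
translate([402, 0, 0]) house_frame();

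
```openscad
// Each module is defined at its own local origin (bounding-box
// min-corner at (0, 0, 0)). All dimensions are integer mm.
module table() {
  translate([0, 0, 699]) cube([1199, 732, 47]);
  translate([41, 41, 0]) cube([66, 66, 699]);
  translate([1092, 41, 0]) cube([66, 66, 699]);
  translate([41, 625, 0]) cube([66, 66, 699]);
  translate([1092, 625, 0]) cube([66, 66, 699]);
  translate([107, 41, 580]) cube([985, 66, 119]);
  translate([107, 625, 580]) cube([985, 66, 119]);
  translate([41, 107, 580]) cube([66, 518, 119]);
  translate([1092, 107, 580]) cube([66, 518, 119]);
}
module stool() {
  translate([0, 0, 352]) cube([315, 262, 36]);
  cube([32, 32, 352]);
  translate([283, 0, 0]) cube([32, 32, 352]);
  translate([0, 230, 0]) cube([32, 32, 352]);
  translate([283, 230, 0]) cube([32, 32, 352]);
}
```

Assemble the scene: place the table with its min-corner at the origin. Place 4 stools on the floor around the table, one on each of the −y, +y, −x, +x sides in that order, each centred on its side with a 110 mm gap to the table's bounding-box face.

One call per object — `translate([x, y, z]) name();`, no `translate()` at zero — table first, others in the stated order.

table();
translate([442, -372, 0]) stool();
translate([442, 842, 0]) stool();
translate([-425, 235, 0]) stool();
translate([1309, 235, 0]) stool();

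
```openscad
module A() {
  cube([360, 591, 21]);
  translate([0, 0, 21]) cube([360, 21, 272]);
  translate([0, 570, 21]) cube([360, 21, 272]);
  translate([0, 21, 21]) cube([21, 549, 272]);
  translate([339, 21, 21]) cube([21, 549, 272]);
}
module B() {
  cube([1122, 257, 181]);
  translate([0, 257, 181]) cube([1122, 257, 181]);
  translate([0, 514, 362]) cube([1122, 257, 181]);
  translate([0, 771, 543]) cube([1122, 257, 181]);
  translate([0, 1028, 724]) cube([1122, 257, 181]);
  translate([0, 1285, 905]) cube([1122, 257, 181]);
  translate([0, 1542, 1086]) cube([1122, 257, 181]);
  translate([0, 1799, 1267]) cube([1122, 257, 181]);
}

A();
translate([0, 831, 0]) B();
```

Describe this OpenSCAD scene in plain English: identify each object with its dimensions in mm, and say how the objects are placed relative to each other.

A is an open-topped rectangular box: outside dimensions 360×591×293 mm, with a uniform wall and base thickness of 21 mm. The base is a full 360×591 slab on the floor; four walls sit on top of the base. The front and back walls (the −y and +y sides) span the full width; the two side walls fit between them.

B is a straight staircase of 8 solid steps. Each step is 1122 mm wide (x), 257 mm deep (y, the going) and 181 mm tall (the rise). The first step rests on the floor; each subsequent step sits one going further in +y and one rise higher in +z, directly behind and above the previous step with no overlap.

The staircase is on the floor beside the open box on its +y side.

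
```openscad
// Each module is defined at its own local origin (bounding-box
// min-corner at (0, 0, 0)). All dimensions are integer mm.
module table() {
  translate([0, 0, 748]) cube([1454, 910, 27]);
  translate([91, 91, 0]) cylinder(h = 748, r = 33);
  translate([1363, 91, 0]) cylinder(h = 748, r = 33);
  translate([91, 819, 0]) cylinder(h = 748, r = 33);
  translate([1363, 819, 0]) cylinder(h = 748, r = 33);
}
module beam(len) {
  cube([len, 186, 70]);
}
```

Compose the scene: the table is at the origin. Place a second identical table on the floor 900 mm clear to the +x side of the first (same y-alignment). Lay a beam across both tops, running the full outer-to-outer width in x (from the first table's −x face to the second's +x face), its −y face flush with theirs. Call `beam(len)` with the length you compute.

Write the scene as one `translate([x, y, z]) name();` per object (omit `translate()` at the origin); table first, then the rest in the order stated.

table();
translate([2354, 0, 0]) table();
translate([0, 0, 775]) beam(3808);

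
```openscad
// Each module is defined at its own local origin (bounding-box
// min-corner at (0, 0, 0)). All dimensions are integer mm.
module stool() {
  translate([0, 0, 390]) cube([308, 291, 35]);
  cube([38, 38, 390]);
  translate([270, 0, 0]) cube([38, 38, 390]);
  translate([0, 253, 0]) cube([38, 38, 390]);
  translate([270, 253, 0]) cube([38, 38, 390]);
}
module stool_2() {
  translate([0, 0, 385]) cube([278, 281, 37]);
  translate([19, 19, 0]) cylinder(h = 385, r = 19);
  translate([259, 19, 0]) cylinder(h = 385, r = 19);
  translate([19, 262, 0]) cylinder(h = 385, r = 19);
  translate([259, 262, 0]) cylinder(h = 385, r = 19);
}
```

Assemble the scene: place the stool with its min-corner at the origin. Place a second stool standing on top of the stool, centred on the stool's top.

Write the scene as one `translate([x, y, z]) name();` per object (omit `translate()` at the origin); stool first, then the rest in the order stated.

stool();
translate([15, 5, 425]) stool_2();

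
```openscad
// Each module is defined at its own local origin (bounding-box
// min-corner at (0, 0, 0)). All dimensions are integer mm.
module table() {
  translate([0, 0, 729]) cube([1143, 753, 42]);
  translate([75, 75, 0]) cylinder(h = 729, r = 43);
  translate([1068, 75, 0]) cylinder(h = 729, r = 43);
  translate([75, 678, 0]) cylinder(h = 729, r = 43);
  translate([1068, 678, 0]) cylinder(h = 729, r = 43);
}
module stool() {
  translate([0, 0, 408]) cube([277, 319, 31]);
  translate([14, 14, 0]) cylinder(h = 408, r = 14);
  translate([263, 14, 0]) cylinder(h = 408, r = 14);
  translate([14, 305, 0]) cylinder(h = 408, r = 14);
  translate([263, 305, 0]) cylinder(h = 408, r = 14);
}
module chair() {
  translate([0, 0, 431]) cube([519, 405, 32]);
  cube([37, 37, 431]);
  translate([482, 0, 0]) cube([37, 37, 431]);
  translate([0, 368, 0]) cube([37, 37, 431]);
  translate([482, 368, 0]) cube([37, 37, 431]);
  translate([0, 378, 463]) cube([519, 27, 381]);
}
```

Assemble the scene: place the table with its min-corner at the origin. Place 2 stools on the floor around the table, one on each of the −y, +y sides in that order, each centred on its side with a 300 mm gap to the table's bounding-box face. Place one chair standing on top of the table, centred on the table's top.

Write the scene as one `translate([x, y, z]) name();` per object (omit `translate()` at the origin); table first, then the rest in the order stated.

table();
translate([433, -619, 0]) stool();
translate([433, 1053, 0]) stool();
translate([312, 174, 771]) chair();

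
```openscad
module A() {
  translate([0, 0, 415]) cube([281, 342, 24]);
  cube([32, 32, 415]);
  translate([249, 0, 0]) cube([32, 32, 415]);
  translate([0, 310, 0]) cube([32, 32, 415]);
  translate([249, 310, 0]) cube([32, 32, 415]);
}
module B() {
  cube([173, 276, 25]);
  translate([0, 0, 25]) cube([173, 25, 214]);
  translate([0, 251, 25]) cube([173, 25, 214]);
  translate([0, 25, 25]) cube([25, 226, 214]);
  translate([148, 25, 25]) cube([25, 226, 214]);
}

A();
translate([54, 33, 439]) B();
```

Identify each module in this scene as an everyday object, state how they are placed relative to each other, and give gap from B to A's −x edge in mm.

A is a stool. B is an open box. The open box is on top of the stool, centred. The gap from the open box to the stool's −x edge is 54 mm.

The open box's min-x is at 54; the stool's min-x is 0; gap = 54 mm.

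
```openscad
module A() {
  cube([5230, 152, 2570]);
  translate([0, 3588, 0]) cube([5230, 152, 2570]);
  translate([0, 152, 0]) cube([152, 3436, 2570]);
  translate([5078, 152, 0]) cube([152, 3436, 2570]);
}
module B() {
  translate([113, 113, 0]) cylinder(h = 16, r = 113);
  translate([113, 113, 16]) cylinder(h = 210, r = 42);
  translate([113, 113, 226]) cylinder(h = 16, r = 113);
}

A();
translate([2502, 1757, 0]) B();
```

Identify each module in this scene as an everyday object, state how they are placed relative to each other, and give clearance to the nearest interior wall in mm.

Clearances: x = 2350, y = 1605; minimum 1605 mm.

A is a house frame. B is a spool. The spool sits inside the house frame, centred. The clearance to the nearest interior wall is 1605 mm.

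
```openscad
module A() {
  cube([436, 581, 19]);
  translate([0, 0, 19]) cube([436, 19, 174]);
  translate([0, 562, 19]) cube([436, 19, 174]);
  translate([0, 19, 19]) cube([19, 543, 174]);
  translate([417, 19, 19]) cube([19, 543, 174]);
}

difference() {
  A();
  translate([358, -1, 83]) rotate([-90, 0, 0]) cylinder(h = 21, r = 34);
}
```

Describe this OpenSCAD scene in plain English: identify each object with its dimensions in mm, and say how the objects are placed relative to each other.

A is an open storage box with external size 436×581×193 mm and wall thickness 19 mm (the base is also 19 mm thick). The base covers the whole footprint; the four walls stand on the base, with the y-facing walls full-width and the x-facing walls fitting between their inner faces.

The open box has a circular hole of radius 34 mm through its front wall, centred at (x = 358, z = 83).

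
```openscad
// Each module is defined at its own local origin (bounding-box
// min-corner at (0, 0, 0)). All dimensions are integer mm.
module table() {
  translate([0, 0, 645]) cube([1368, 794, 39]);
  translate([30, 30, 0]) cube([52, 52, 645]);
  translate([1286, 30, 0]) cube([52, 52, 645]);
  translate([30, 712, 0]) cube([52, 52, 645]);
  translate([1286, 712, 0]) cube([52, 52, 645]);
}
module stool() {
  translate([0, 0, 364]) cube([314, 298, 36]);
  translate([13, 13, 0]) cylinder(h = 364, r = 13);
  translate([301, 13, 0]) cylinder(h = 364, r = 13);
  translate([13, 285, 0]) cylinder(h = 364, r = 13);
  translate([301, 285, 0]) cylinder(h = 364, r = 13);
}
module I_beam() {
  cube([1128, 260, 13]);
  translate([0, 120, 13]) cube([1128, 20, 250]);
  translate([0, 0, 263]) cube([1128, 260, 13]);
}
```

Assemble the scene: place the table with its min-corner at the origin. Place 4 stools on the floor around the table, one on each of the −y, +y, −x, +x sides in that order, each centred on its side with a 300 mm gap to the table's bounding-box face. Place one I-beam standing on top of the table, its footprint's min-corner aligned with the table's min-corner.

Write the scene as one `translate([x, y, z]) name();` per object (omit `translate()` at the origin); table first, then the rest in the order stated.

table();
translate([527, -598, 0]) stool();
translate([527, 1094, 0]) stool();
translate([-614, 248, 0]) stool();
translate([1668, 248, 0]) stool();
translate([0, 0, 684]) I_beam();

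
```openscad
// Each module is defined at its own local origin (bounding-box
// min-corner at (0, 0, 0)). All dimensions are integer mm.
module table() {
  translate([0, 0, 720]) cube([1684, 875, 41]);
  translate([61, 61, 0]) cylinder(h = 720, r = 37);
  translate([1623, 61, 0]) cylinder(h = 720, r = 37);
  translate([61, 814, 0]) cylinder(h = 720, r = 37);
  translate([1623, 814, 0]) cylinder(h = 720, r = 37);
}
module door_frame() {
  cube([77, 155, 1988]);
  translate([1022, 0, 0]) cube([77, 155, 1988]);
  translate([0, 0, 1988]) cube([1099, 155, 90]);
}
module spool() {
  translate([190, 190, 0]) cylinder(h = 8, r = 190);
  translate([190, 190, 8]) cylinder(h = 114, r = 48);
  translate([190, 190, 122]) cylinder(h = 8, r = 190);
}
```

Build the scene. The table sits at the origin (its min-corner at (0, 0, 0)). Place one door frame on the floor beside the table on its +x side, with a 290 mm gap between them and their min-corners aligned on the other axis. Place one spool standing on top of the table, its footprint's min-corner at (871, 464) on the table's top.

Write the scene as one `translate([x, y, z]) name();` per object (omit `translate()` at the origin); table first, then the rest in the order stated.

table();
translate([1974, 0, 0]) door_frame();
translate([871, 464, 761]) spool();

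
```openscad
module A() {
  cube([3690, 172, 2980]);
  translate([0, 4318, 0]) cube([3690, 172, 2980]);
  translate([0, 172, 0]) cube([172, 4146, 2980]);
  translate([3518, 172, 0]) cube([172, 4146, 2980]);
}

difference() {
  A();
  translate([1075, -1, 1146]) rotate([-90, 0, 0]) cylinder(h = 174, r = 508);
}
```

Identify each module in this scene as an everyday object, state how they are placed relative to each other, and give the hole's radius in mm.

The subtracted cylinder has r = 508 mm.

A is a house frame. The house frame has a circular hole through its front wall. The hole's radius is 508 mm.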